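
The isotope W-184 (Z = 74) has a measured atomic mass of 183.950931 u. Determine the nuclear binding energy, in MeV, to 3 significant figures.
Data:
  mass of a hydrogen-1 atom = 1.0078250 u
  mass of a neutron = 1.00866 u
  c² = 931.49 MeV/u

With 74 protons and 110 neutrons (A = 184):
Σm = 74·m(¹H) + 110·m_n = 74.5790500 + 110.95260 = 185.5316500 u
The mass defect is 185.5316500 − 183.950931 = 1.5807190 u.
Converting to energy: 1.5807190 u × 931.49 MeV/u = 1472.42 MeV

1470 MeV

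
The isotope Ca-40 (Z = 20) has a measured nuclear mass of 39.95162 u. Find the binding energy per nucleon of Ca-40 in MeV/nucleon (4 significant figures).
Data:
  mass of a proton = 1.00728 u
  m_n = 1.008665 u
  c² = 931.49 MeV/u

8.553 MeV/nucleon

Z = 20, so N = A − Z = 40 − 20 = 20.
Total constituent mass: 20 × 1.00728 + 20 × 1.008665 = 40.318900 u
Δm = 40.318900 − 39.95162 = 0.367280 u
Converting to energy: 0.367280 u × 931.49 MeV/u = 342.118 MeV
Dividing by A = 40 gives 8.553 MeV per nucleon.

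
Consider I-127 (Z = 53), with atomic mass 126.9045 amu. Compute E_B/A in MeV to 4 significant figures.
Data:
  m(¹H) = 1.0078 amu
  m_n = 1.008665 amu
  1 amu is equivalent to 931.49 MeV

8.436 MeV/nucleon

Total constituent mass: 53 × 1.0078 + 74 × 1.008665 = 128.054610 amu
The mass defect is 128.054610 − 126.9045 = 1.150110 amu.
E_B = 1.150110 × 931.49 = 1071.32 MeV
Per nucleon: 1071.32 / 127 = 8.436 MeV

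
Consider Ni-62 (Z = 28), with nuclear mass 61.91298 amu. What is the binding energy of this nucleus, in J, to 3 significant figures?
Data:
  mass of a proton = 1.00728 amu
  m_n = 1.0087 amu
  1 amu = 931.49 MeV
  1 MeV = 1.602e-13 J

The nucleus contains 28 protons and 62 − 28 = 34 neutrons.
Σm = 28·m_p + 34·m_n = 28.20384 + 34.2958 = 62.49964 amu
Δm = 62.49964 − 61.91298 = 0.58666 amu
Converting to energy: 0.58666 amu × 931.49 MeV/amu = 546.468 MeV
In joules: 546.468 MeV × 1.602e-13 J/MeV = 8.7544e-11 J

8.75e-11 J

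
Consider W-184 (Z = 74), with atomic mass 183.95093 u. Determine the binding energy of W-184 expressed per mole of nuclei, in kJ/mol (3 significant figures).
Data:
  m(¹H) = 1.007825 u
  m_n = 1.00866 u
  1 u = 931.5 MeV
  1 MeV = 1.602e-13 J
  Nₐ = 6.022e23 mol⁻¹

1.42e+11 kJ/mol

Mass of separated nucleons = 74(1.007825) + 110(1.00866) = 74.579050 + 110.95260 = 185.531650 u
Mass defect Δm = 185.531650 − 183.95093 = 1.580720 u
E_B = 1.580720 × 931.5 = 1472.44 MeV
Per nucleus in joules: 1472.44 MeV × 1.602e-13 J/MeV = 2.3588e-10 J
Per mole: 2.3588e-10 J × 6.022e23 mol⁻¹ = 1.4205e+14 J/mol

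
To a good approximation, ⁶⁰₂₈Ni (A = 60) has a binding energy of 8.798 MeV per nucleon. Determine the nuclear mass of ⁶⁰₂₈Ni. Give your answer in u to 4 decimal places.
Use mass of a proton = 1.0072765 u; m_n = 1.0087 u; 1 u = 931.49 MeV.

59.9154 u

Total binding energy = 60 × 8.798 = 527.880 MeV
Mass defect = 527.880 MeV / (931.49 MeV/u) = 0.566705 u
Constituent mass = 28(1.0072765) + 32(1.0087) = 60.4821420 u
Nuclear mass = 60.4821420 − 0.566705 = 59.9154370 u ≈ 59.9154 u (to 4 decimal places)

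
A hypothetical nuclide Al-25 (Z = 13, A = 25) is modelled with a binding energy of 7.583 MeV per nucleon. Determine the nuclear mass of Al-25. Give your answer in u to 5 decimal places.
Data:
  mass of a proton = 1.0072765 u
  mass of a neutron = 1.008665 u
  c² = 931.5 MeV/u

24.99506 u

Total binding energy = 25 × 7.583 = 189.575 MeV
Mass defect = 189.575 MeV / (931.5 MeV/u) = 0.2035158 u
Constituent mass = 13(1.0072765) + 12(1.008665) = 25.1985745 u
Nuclear mass = 25.1985745 − 0.2035158 = 24.9950587 u ≈ 24.99506 u (to 5 decimal places)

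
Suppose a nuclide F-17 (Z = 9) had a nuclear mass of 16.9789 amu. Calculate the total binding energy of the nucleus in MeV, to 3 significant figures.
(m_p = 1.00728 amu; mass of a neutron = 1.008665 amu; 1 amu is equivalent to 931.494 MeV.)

Z = 9, so N = A − Z = 17 − 9 = 8.
Total constituent mass: 9 × 1.00728 + 8 × 1.008665 = 17.134840 amu
The mass defect is 17.134840 − 16.9789 = 0.155940 amu.
Binding energy = Δm·c² = 0.155940 × 931.494 MeV/amu = 145.257 MeV

145 MeV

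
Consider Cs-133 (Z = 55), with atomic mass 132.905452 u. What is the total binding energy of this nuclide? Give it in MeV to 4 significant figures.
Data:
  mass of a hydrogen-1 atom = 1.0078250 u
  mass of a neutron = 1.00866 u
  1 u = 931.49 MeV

The nucleus contains 55 protons and 133 − 55 = 78 neutrons.
Mass of separated nucleons = 55(1.0078250) + 78(1.00866) = 55.4303750 + 78.67548 = 134.1058550 u
Δm = 134.1058550 − 132.905452 = 1.2004030 u
Binding energy = Δm·c² = 1.2004030 × 931.49 MeV/u = 1118.16 MeV

1118 MeV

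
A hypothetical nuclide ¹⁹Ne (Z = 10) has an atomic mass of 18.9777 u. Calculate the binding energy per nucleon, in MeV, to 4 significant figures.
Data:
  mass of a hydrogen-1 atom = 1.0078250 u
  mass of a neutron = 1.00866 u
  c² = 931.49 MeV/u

8.751 MeV/nucleon

Z = 10, so N = A − Z = 19 − 10 = 9.
Σm = 10·m(¹H) + 9·m_n = 10.0782500 + 9.07794 = 19.1561900 u
Δm = 19.1561900 − 18.9777 = 0.1784900 u
E_B = 0.1784900 × 931.49 = 166.262 MeV
BE/A = 166.262 MeV / 19 = 8.751 MeV/nucleon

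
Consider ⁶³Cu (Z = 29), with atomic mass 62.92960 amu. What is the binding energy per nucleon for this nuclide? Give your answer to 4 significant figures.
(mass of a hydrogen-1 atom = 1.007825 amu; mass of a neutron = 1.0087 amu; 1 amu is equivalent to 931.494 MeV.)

Mass of separated nucleons = 29(1.007825) + 34(1.0087) = 29.226925 + 34.2958 = 63.522725 amu
Mass defect Δm = 63.522725 − 62.92960 = 0.593125 amu
Binding energy = Δm·c² = 0.593125 × 931.494 MeV/amu = 552.492 MeV
BE/A = 552.492 MeV / 63 = 8.770 MeV/nucleon

8.770 MeV/nucleon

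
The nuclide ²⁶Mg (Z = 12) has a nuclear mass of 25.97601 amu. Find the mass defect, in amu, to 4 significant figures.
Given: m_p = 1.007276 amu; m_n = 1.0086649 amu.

The nucleus contains 12 protons and 26 − 12 = 14 neutrons.
Total constituent mass: 12 × 1.007276 + 14 × 1.0086649 = 26.2086206 amu
The mass defect is 26.2086206 − 25.97601 = 0.2326106 amu.

0.2326 amu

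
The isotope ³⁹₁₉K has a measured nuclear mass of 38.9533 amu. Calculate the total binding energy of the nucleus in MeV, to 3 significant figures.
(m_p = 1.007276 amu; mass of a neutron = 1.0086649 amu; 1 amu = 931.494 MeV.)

334 MeV

The nucleus contains 19 protons and 39 − 19 = 20 neutrons.
Mass of separated nucleons = 19(1.007276) + 20(1.0086649) = 19.138244 + 20.1732980 = 39.3115420 amu
Mass defect Δm = 39.3115420 − 38.9533 = 0.3582420 amu
Converting to energy: 0.3582420 amu × 931.494 MeV/amu = 333.700 MeV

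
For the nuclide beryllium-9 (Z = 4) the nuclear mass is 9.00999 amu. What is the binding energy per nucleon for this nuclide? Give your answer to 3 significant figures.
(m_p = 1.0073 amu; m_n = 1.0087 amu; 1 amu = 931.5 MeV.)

6.49 MeV/nucleon

Σm = 4·m_p + 5·m_n = 4.0292 + 5.0435 = 9.0727 amu
Δm = 9.0727 − 9.00999 = 0.06271 amu
Converting to energy: 0.06271 amu × 931.5 MeV/amu = 58.4144 MeV
Dividing by A = 9 gives 6.490 MeV per nucleon.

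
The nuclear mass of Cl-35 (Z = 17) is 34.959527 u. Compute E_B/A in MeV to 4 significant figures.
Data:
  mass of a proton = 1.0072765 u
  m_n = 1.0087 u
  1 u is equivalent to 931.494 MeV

8.537 MeV/nucleon

With 17 protons and 18 neutrons (A = 35):
Σm = 17·m_p + 18·m_n = 17.1237005 + 18.1566 = 35.2803005 u
The mass defect is 35.2803005 − 34.959527 = 0.3207735 u.
E_B = 0.3207735 × 931.494 = 298.799 MeV
Per nucleon: 298.799 / 35 = 8.537 MeV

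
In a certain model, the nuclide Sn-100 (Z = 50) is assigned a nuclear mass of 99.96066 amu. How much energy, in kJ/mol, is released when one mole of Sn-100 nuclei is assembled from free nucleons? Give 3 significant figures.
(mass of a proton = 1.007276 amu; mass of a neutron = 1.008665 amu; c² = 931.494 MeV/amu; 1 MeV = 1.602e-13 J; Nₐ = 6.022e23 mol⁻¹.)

Mass of separated nucleons = 50(1.007276) + 50(1.008665) = 50.363800 + 50.433250 = 100.797050 amu
Mass defect Δm = 100.797050 − 99.96066 = 0.836390 amu
E_B = 0.836390 × 931.494 = 779.092 MeV
Per nucleus in joules: 779.092 MeV × 1.602e-13 J/MeV = 1.2481e-10 J
Per mole: 1.2481e-10 J × 6.022e23 mol⁻¹ = 7.5161e+13 J/mol

7.52e+10 kJ/mol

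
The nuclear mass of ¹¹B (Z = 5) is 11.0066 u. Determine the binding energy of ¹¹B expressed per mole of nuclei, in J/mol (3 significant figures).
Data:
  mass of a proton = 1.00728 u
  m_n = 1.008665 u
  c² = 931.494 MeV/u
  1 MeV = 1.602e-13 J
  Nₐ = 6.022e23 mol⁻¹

Σm = 5·m_p + 6·m_n = 5.03640 + 6.051990 = 11.088390 u
The mass defect is 11.088390 − 11.0066 = 0.081790 u.
Binding energy = Δm·c² = 0.081790 × 931.494 MeV/u = 76.1869 MeV
Per nucleus in joules: 76.1869 MeV × 1.602e-13 J/MeV = 1.2205e-11 J
Per mole: 1.2205e-11 J × 6.022e23 mol⁻¹ = 7.3499e+12 J/mol

7.35e+12 J/mol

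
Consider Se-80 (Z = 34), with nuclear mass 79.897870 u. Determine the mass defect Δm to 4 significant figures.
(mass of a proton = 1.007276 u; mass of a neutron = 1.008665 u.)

The nucleus contains 34 protons and 80 − 34 = 46 neutrons.
Mass of separated nucleons = 34(1.007276) + 46(1.008665) = 34.247384 + 46.398590 = 80.645974 u
The mass defect is 80.645974 − 79.897870 = 0.748104 u.

0.7481 u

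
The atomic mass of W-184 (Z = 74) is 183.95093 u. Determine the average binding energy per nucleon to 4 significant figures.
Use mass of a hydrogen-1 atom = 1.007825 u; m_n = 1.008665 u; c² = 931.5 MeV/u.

Z = 74, so N = A − Z = 184 − 74 = 110.
Mass of separated nucleons = 74(1.007825) + 110(1.008665) = 74.579050 + 110.953150 = 185.532200 u
The mass defect is 185.532200 − 183.95093 = 1.581270 u.
Converting to energy: 1.581270 u × 931.5 MeV/u = 1472.95 MeV
BE/A = 1472.95 MeV / 184 = 8.005 MeV/nucleon

8.005 MeV/nucleon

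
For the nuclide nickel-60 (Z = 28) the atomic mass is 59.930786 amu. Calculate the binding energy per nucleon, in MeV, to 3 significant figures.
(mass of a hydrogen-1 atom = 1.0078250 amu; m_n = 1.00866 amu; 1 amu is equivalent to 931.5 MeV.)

8.78 MeV/nucleon

Total constituent mass: 28 × 1.0078250 + 32 × 1.00866 = 60.4962200 amu
Mass defect Δm = 60.4962200 − 59.930786 = 0.5654340 amu
Binding energy = Δm·c² = 0.5654340 × 931.5 MeV/amu = 526.702 MeV
BE/A = 526.702 MeV / 60 = 8.778 MeV/nucleon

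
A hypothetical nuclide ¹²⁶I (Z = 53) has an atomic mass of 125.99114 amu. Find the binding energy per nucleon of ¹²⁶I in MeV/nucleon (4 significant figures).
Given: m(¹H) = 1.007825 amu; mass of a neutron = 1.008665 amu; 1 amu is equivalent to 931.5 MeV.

Total constituent mass: 53 × 1.007825 + 73 × 1.008665 = 127.047270 amu
The mass defect is 127.047270 − 125.99114 = 1.056130 amu.
Converting to energy: 1.056130 amu × 931.5 MeV/amu = 983.785 MeV
Dividing by A = 126 gives 7.808 MeV per nucleon.

7.808 MeV/nucleon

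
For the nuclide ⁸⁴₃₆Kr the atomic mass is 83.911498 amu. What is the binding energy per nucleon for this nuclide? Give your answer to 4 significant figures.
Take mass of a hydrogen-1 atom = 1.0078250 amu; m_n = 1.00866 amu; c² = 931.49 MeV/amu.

8.715 MeV/nucleon

With 36 protons and 48 neutrons (A = 84):
Mass of separated nucleons = 36(1.0078250) + 48(1.00866) = 36.2817000 + 48.41568 = 84.6973800 amu
Mass defect Δm = 84.6973800 − 83.911498 = 0.7858820 amu
Converting to energy: 0.7858820 amu × 931.49 MeV/amu = 732.041 MeV
BE/A = 732.041 MeV / 84 = 8.715 MeV/nucleon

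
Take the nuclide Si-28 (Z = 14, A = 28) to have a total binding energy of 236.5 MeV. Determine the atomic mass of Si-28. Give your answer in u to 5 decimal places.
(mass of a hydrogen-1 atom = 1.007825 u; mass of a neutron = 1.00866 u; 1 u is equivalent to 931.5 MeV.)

27.97690 u

Mass defect = 236.5 MeV / (931.5 MeV/u) = 0.2538916 u
Constituent mass = 14(1.007825) + 14(1.00866) = 28.230790 u
Atomic mass = 28.230790 − 0.2538916 = 27.9768984 u ≈ 27.97690 u (to 5 decimal places)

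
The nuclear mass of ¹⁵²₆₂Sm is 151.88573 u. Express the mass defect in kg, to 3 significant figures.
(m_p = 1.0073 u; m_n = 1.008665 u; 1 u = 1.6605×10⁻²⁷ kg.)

2.24e-27 kg

With 62 protons and 90 neutrons (A = 152):
Mass of separated nucleons = 62(1.0073) + 90(1.008665) = 62.4526 + 90.779850 = 153.232450 u
Δm = 153.232450 − 151.88573 = 1.346720 u
In SI units: 1.346720 u × 1.6605×10⁻²⁷ kg/u = 2.2362e-27 kg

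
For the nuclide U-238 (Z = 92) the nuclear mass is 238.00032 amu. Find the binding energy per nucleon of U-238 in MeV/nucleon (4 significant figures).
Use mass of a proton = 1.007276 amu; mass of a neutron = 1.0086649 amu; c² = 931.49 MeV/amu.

7.570 MeV/nucleon

Z = 92, so N = A − Z = 238 − 92 = 146.
Total constituent mass: 92 × 1.007276 + 146 × 1.0086649 = 239.9344674 amu
Δm = 239.9344674 − 238.00032 = 1.9341474 amu
Converting to energy: 1.9341474 amu × 931.49 MeV/amu = 1801.64 MeV
Per nucleon: 1801.64 / 238 = 7.570 MeV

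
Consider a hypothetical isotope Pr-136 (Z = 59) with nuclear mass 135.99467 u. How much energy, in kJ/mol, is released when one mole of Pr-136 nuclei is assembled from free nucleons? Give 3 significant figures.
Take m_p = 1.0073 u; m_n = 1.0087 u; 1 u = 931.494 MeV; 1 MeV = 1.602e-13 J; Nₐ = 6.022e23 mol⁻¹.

Total constituent mass: 59 × 1.0073 + 77 × 1.0087 = 137.1006 u
Δm = 137.1006 − 135.99467 = 1.10593 u
E_B = 1.10593 × 931.494 = 1030.17 MeV
Per nucleus in joules: 1030.17 MeV × 1.602e-13 J/MeV = 1.6503e-10 J
Per mole: 1.6503e-10 J × 6.022e23 mol⁻¹ = 9.9381e+13 J/mol

9.94e+10 kJ/mol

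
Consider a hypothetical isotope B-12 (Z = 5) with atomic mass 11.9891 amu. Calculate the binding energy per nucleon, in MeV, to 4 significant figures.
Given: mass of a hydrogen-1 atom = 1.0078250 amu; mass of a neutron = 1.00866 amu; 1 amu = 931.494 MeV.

Mass of separated nucleons = 5(1.0078250) + 7(1.00866) = 5.0391250 + 7.06062 = 12.0997450 amu
Δm = 12.0997450 − 11.9891 = 0.1106450 amu
E_B = 0.1106450 × 931.494 = 103.065 MeV
Dividing by A = 12 gives 8.589 MeV per nucleon.

8.589 MeV/nucleon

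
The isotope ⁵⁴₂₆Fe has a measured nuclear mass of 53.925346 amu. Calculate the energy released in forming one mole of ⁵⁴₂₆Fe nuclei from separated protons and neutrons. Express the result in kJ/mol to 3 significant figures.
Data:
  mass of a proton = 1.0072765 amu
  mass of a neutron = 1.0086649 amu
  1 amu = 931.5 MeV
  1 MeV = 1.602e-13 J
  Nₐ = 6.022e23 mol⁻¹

The nucleus contains 26 protons and 54 − 26 = 28 neutrons.
Σm = 26·m_p + 28·m_n = 26.1891890 + 28.2426172 = 54.4318062 amu
Mass defect Δm = 54.4318062 − 53.925346 = 0.5064602 amu
E_B = 0.5064602 × 931.5 = 471.768 MeV
Per nucleus in joules: 471.768 MeV × 1.602e-13 J/MeV = 7.5577e-11 J
Per mole: 7.5577e-11 J × 6.022e23 mol⁻¹ = 4.5512e+13 J/mol

4.55e+10 kJ/mol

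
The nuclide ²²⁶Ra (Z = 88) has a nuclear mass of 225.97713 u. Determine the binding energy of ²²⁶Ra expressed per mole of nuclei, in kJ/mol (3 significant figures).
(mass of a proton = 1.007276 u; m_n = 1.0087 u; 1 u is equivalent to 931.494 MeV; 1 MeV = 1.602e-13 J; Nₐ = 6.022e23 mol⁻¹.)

With 88 protons and 138 neutrons (A = 226):
Σm = 88·m_p + 138·m_n = 88.640288 + 139.2006 = 227.840888 u
The mass defect is 227.840888 − 225.97713 = 1.863758 u.
E_B = 1.863758 × 931.494 = 1736.08 MeV
Per nucleus in joules: 1736.08 MeV × 1.602e-13 J/MeV = 2.7812e-10 J
Per mole: 2.7812e-10 J × 6.022e23 mol⁻¹ = 1.6748e+14 J/mol

1.67e+11 kJ/mol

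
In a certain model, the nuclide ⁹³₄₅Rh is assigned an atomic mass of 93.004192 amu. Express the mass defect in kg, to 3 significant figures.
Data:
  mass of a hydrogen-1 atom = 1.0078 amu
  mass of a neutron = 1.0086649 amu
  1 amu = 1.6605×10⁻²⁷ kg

1.27e-27 kg

Total constituent mass: 45 × 1.0078 + 48 × 1.0086649 = 93.7669152 amu
Δm = 93.7669152 − 93.004192 = 0.7627232 amu
In SI units: 0.7627232 amu × 1.6605×10⁻²⁷ kg/amu = 1.2665e-27 kg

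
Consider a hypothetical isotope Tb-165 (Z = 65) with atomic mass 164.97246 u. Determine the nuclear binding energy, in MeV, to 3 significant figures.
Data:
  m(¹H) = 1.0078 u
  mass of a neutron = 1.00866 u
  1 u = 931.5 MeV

1300 MeV

Z = 65, so N = A − Z = 165 − 65 = 100.
Σm = 65·m(¹H) + 100·m_n = 65.5070 + 100.86600 = 166.37300 u
The mass defect is 166.37300 − 164.97246 = 1.40054 u.
Converting to energy: 1.40054 u × 931.5 MeV/u = 1304.60 MeV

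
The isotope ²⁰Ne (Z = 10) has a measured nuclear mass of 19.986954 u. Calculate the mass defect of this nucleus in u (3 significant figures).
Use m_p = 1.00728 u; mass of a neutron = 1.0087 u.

Mass of separated nucleons = 10(1.00728) + 10(1.0087) = 10.07280 + 10.0870 = 20.15980 u
Mass defect Δm = 20.15980 − 19.986954 = 0.172846 u

0.173 u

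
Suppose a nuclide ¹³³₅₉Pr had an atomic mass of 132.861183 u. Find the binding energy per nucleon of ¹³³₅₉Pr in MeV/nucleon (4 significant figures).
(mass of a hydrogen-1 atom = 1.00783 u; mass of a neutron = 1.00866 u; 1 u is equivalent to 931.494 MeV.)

8.696 MeV/nucleon

The nucleus contains 59 protons and 133 − 59 = 74 neutrons.
Mass of separated nucleons = 59(1.00783) + 74(1.00866) = 59.46197 + 74.64084 = 134.10281 u
Δm = 134.10281 − 132.861183 = 1.241627 u
Binding energy = Δm·c² = 1.241627 × 931.494 MeV/u = 1156.57 MeV
BE/A = 1156.57 MeV / 133 = 8.696 MeV/nucleon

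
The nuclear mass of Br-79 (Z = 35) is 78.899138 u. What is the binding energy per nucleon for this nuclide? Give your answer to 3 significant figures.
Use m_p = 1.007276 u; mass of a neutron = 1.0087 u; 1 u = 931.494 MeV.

8.71 MeV/nucleon

With 35 protons and 44 neutrons (A = 79):
Mass of separated nucleons = 35(1.007276) + 44(1.0087) = 35.254660 + 44.3828 = 79.637460 u
Δm = 79.637460 − 78.899138 = 0.738322 u
Binding energy = Δm·c² = 0.738322 × 931.494 MeV/u = 687.743 MeV
BE/A = 687.743 MeV / 79 = 8.706 MeV/nucleon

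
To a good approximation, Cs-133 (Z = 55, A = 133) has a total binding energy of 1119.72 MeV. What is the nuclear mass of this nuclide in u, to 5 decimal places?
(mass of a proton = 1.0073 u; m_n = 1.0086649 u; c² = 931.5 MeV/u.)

132.87530 u

Mass defect = 1119.72 MeV / (931.5 MeV/u) = 1.2020612 u
Constituent mass = 55(1.0073) + 78(1.0086649) = 134.0773622 u
Nuclear mass = 134.0773622 − 1.2020612 = 132.8753010 u ≈ 132.87530 u (to 5 decimal places)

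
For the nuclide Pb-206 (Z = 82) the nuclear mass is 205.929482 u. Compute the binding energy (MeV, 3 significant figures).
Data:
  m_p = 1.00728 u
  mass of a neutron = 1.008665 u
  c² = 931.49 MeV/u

1620 MeV

Σm = 82·m_p + 124·m_n = 82.59696 + 125.074460 = 207.671420 u
Δm = 207.671420 − 205.929482 = 1.741938 u
Binding energy = Δm·c² = 1.741938 × 931.49 MeV/u = 1622.60 MeV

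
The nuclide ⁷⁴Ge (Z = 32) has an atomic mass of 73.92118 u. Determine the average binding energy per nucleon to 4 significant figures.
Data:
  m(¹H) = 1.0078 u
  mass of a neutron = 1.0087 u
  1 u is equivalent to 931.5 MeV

Total constituent mass: 32 × 1.0078 + 42 × 1.0087 = 74.6150 u
Mass defect Δm = 74.6150 − 73.92118 = 0.69382 u
E_B = 0.69382 × 931.5 = 646.293 MeV
Dividing by A = 74 gives 8.734 MeV per nucleon.

8.734 MeV/nucleon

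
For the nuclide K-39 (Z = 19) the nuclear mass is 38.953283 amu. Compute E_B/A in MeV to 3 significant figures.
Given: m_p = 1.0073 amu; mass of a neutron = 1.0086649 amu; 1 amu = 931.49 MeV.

8.57 MeV/nucleon

Mass of separated nucleons = 19(1.0073) + 20(1.0086649) = 19.1387 + 20.1732980 = 39.3119980 amu
Mass defect Δm = 39.3119980 − 38.953283 = 0.3587150 amu
E_B = 0.3587150 × 931.49 = 334.139 MeV
BE/A = 334.139 MeV / 39 = 8.568 MeV/nucleon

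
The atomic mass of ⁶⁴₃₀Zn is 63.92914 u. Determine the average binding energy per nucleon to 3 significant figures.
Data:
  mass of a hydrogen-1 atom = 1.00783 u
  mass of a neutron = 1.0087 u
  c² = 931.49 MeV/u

8.76 MeV/nucleon

Z = 30, so N = A − Z = 64 − 30 = 34.
Total constituent mass: 30 × 1.00783 + 34 × 1.0087 = 64.53070 u
The mass defect is 64.53070 − 63.92914 = 0.60156 u.
Converting to energy: 0.60156 u × 931.49 MeV/u = 560.347 MeV
Dividing by A = 64 gives 8.755 MeV per nucleon.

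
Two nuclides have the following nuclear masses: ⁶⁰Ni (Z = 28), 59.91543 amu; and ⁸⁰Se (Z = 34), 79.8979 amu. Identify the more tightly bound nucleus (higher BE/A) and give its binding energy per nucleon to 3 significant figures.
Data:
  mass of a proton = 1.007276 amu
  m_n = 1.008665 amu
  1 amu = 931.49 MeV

⁶⁰Ni: Σm = 28(1.007276) + 32(1.008665) = 60.481008 amu; Δm = 0.565578 amu; E_B = 526.83 MeV; E_B/A = 8.781 MeV
⁸⁰Se: Σm = 34(1.007276) + 46(1.008665) = 80.645974 amu; Δm = 0.748074 amu; E_B = 696.82 MeV; E_B/A = 8.710 MeV
⁶⁰Ni has the higher binding energy per nucleon, so it is the more tightly bound nucleus.

⁶⁰Ni; 8.78 MeV/nucleon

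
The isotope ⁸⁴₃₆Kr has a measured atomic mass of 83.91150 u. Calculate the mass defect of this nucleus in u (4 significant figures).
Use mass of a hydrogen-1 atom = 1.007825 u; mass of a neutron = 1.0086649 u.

0.7861 u

Total constituent mass: 36 × 1.007825 + 48 × 1.0086649 = 84.6976152 u
Mass defect Δm = 84.6976152 − 83.91150 = 0.7861152 u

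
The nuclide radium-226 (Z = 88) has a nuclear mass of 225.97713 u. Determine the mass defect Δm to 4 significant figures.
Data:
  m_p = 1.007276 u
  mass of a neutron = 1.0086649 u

Mass of separated nucleons = 88(1.007276) + 138(1.0086649) = 88.640288 + 139.1957562 = 227.8360442 u
Mass defect Δm = 227.8360442 − 225.97713 = 1.8589142 u

1.859 u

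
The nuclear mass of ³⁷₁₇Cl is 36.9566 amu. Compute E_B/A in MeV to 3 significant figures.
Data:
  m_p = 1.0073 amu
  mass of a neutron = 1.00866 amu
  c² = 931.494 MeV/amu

Mass of separated nucleons = 17(1.0073) + 20(1.00866) = 17.1241 + 20.17320 = 37.29730 amu
The mass defect is 37.29730 − 36.9566 = 0.34070 amu.
Converting to energy: 0.34070 amu × 931.494 MeV/amu = 317.360 MeV
BE/A = 317.360 MeV / 37 = 8.577 MeV/nucleon

8.58 MeV/nucleon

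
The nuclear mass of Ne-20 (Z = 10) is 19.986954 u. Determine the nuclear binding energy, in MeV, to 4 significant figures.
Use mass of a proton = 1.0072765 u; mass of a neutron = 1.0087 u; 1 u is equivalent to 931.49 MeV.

Z = 10, so N = A − Z = 20 − 10 = 10.
Σm = 10·m_p + 10·m_n = 10.0727650 + 10.0870 = 20.1597650 u
The mass defect is 20.1597650 − 19.986954 = 0.1728110 u.
Binding energy = Δm·c² = 0.1728110 × 931.49 MeV/u = 160.972 MeV

161.0 MeV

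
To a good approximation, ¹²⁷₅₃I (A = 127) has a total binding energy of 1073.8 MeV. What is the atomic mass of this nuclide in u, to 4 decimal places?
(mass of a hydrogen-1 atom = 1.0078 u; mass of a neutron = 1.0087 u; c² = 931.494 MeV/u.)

126.9044 u

Mass defect = 1073.8 MeV / (931.494 MeV/u) = 1.152772 u
Constituent mass = 53(1.0078) + 74(1.0087) = 128.0572 u
Atomic mass = 128.0572 − 1.152772 = 126.904428 u ≈ 126.9044 u (to 4 decimal places)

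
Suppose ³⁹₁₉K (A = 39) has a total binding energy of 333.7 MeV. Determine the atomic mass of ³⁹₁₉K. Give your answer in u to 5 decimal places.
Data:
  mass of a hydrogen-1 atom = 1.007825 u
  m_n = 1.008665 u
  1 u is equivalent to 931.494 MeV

38.96373 u

Mass defect = 333.7 MeV / (931.494 MeV/u) = 0.3582417 u
Constituent mass = 19(1.007825) + 20(1.008665) = 39.321975 u
Atomic mass = 39.321975 − 0.3582417 = 38.9637333 u ≈ 38.96373 u (to 5 decimal places)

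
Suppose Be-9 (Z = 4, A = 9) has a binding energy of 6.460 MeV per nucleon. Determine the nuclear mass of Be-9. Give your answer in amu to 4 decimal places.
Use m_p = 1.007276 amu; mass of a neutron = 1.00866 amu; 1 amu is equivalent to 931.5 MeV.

9.0100 amu

Total binding energy = 9 × 6.460 = 58.140 MeV
Mass defect = 58.140 MeV / (931.5 MeV/amu) = 0.062415 amu
Constituent mass = 4(1.007276) + 5(1.00866) = 9.072404 amu
Nuclear mass = 9.072404 − 0.062415 = 9.009989 amu ≈ 9.0100 amu (to 4 decimal places)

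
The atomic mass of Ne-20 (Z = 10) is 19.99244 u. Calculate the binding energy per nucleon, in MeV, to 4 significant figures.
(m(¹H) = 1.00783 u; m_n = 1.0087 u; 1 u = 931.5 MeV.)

With 10 protons and 10 neutrons (A = 20):
Σm = 10·m(¹H) + 10·m_n = 10.07830 + 10.0870 = 20.16530 u
Δm = 20.16530 − 19.99244 = 0.17286 u
Converting to energy: 0.17286 u × 931.5 MeV/u = 161.019 MeV
Dividing by A = 20 gives 8.051 MeV per nucleon.

8.051 MeV/nucleon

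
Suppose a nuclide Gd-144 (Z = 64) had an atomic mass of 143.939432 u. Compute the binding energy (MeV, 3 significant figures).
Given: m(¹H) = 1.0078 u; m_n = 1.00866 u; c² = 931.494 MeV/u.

With 64 protons and 80 neutrons (A = 144):
Mass of separated nucleons = 64(1.0078) + 80(1.00866) = 64.4992 + 80.69280 = 145.19200 u
Δm = 145.19200 − 143.939432 = 1.252568 u
E_B = 1.252568 × 931.494 = 1166.76 MeV

1170 MeV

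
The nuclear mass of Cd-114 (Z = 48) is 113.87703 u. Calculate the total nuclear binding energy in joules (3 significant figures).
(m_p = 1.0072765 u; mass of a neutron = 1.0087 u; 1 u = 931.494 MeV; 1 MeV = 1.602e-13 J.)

Mass of separated nucleons = 48(1.0072765) + 66(1.0087) = 48.3492720 + 66.5742 = 114.9234720 u
Δm = 114.9234720 − 113.87703 = 1.0464420 u
Binding energy = Δm·c² = 1.0464420 × 931.494 MeV/u = 974.754 MeV
In joules: 974.754 MeV × 1.602e-13 J/MeV = 1.5616e-10 J

1.56e-10 J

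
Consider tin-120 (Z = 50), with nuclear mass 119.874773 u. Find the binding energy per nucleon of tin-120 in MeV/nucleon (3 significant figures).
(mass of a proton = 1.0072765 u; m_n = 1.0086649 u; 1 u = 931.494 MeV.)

Total constituent mass: 50 × 1.0072765 + 70 × 1.0086649 = 120.9703680 u
Δm = 120.9703680 − 119.874773 = 1.0955950 u
Converting to energy: 1.0955950 u × 931.494 MeV/u = 1020.54 MeV
Per nucleon: 1020.54 / 120 = 8.5045 MeV

8.50 MeV/nucleon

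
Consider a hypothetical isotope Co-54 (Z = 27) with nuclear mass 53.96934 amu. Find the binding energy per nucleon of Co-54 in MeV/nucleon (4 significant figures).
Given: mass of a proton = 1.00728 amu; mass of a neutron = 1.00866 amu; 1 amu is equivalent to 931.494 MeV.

7.953 MeV/nucleon

With 27 protons and 27 neutrons (A = 54):
Σm = 27·m_p + 27·m_n = 27.19656 + 27.23382 = 54.43038 amu
Mass defect Δm = 54.43038 − 53.96934 = 0.46104 amu
E_B = 0.46104 × 931.494 = 429.456 MeV
Dividing by A = 54 gives 7.953 MeV per nucleon.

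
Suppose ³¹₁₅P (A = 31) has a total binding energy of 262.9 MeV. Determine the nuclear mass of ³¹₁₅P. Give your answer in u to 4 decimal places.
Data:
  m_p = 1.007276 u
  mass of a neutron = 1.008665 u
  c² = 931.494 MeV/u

30.9655 u

Mass defect = 262.9 MeV / (931.494 MeV/u) = 0.282235 u
Constituent mass = 15(1.007276) + 16(1.008665) = 31.247780 u
Nuclear mass = 31.247780 − 0.282235 = 30.965545 u ≈ 30.9655 u (to 4 decimal places)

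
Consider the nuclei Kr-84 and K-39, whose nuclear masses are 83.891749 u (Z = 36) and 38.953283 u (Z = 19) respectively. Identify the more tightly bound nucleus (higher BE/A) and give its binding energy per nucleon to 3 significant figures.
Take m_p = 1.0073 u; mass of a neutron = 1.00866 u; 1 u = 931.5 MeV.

Kr-84: Σm = 36(1.0073) + 48(1.00866) = 84.67848 u; Δm = 0.786731 u; E_B = 732.84 MeV; E_B/A = 8.724 MeV
K-39: Σm = 19(1.0073) + 20(1.00866) = 39.31190 u; Δm = 0.358617 u; E_B = 334.05 MeV; E_B/A = 8.565 MeV
Kr-84 has the higher binding energy per nucleon, so it is the more tightly bound nucleus.

Kr-84; 8.72 MeV/nucleon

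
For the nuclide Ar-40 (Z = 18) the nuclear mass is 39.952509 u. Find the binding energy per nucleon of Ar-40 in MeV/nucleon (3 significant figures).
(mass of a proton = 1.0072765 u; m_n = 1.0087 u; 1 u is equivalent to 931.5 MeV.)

Z = 18, so N = A − Z = 40 − 18 = 22.
Mass of separated nucleons = 18(1.0072765) + 22(1.0087) = 18.1309770 + 22.1914 = 40.3223770 u
Δm = 40.3223770 − 39.952509 = 0.3698680 u
Binding energy = Δm·c² = 0.3698680 × 931.5 MeV/u = 344.532 MeV
Per nucleon: 344.532 / 40 = 8.613 MeV

8.61 MeV/nucleon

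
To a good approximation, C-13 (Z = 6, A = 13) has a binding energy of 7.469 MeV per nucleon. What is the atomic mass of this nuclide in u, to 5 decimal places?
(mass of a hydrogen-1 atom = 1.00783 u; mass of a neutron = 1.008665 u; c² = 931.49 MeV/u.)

13.00340 u

Total binding energy = 13 × 7.469 = 97.097 MeV
Mass defect = 97.097 MeV / (931.49 MeV/u) = 0.1042384 u
Constituent mass = 6(1.00783) + 7(1.008665) = 13.107635 u
Atomic mass = 13.107635 − 0.1042384 = 13.0033966 u ≈ 13.00340 u (to 5 decimal places)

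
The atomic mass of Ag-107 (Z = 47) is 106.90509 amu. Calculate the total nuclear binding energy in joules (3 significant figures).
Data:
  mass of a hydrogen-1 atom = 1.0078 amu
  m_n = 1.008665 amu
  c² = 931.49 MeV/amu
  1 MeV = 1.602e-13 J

Z = 47, so N = A − Z = 107 − 47 = 60.
Total constituent mass: 47 × 1.0078 + 60 × 1.008665 = 107.886500 amu
Δm = 107.886500 − 106.90509 = 0.981410 amu
Binding energy = Δm·c² = 0.981410 × 931.49 MeV/amu = 914.174 MeV
In joules: 914.174 MeV × 1.602e-13 J/MeV = 1.4645e-10 J

1.46e-10 J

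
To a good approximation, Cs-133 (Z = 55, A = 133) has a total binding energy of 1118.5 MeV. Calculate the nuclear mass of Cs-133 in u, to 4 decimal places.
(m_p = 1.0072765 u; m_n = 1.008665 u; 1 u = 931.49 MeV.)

Mass defect = 1118.5 MeV / (931.49 MeV/u) = 1.200764 u
Constituent mass = 55(1.0072765) + 78(1.008665) = 134.0760775 u
Nuclear mass = 134.0760775 − 1.200764 = 132.8753135 u ≈ 132.8753 u (to 4 decimal places)

132.8753 u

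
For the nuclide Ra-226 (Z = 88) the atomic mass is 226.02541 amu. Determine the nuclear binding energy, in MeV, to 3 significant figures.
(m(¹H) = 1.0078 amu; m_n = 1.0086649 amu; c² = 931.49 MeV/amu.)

Z = 88, so N = A − Z = 226 − 88 = 138.
Σm = 88·m(¹H) + 138·m_n = 88.6864 + 139.1957562 = 227.8821562 amu
Δm = 227.8821562 − 226.02541 = 1.8567462 amu
E_B = 1.8567462 × 931.49 = 1729.54 MeV

1730 MeV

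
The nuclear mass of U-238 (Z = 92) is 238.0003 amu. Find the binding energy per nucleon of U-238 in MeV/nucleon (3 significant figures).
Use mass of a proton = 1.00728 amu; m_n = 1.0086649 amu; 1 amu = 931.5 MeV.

7.57 MeV/nucleon

The nucleus contains 92 protons and 238 − 92 = 146 neutrons.
Mass of separated nucleons = 92(1.00728) + 146(1.0086649) = 92.66976 + 147.2650754 = 239.9348354 amu
Δm = 239.9348354 − 238.0003 = 1.9345354 amu
E_B = 1.9345354 × 931.5 = 1802.02 MeV
Per nucleon: 1802.02 / 238 = 7.572 MeV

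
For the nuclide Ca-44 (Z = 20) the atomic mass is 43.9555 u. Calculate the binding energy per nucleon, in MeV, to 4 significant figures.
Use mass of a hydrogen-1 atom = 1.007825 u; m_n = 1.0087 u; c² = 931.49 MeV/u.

With 20 protons and 24 neutrons (A = 44):
Σm = 20·m(¹H) + 24·m_n = 20.156500 + 24.2088 = 44.365300 u
The mass defect is 44.365300 − 43.9555 = 0.409800 u.
Binding energy = Δm·c² = 0.409800 × 931.49 MeV/u = 381.725 MeV
BE/A = 381.725 MeV / 44 = 8.676 MeV/nucleon

8.676 MeV/nucleon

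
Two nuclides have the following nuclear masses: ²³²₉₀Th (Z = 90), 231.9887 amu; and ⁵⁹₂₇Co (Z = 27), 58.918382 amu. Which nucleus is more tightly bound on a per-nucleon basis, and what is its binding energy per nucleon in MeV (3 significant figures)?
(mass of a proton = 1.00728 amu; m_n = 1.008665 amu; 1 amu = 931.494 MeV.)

²³²₉₀Th: Σm = 90(1.00728) + 142(1.008665) = 233.885630 amu; Δm = 1.896930 amu; E_B = 1767.0 MeV; E_B/A = 7.616 MeV
⁵⁹₂₇Co: Σm = 27(1.00728) + 32(1.008665) = 59.473840 amu; Δm = 0.555458 amu; E_B = 517.41 MeV; E_B/A = 8.770 MeV
⁵⁹₂₇Co has the higher binding energy per nucleon, so it is the more tightly bound nucleus.

⁵⁹₂₇Co; 8.77 MeV/nucleon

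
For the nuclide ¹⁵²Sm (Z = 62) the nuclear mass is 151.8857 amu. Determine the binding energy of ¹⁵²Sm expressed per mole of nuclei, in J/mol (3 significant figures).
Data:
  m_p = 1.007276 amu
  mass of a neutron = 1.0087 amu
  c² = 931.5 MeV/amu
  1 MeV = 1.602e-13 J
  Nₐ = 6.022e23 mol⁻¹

1.21e+14 J/mol

Z = 62, so N = A − Z = 152 − 62 = 90.
Mass of separated nucleons = 62(1.007276) + 90(1.0087) = 62.451112 + 90.7830 = 153.234112 amu
The mass defect is 153.234112 − 151.8857 = 1.348412 amu.
Converting to energy: 1.348412 amu × 931.5 MeV/amu = 1256.05 MeV
Per nucleus in joules: 1256.05 MeV × 1.602e-13 J/MeV = 2.0122e-10 J
Per mole: 2.0122e-10 J × 6.022e23 mol⁻¹ = 1.2117e+14 J/mol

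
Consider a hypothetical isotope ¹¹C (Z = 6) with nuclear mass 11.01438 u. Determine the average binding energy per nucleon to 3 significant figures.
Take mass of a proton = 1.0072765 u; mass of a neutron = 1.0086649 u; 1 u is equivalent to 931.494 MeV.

Total constituent mass: 6 × 1.0072765 + 5 × 1.0086649 = 11.0869835 u
The mass defect is 11.0869835 − 11.01438 = 0.0726035 u.
E_B = 0.0726035 × 931.494 = 67.6297 MeV
Per nucleon: 67.6297 / 11 = 6.148 MeV

6.15 MeV/nucleon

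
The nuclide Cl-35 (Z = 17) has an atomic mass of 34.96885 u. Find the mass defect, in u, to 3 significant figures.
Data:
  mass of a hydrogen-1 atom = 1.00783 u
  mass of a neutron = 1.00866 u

0.320 u

Σm = 17·m(¹H) + 18·m_n = 17.13311 + 18.15588 = 35.28899 u
Mass defect Δm = 35.28899 − 34.96885 = 0.32014 u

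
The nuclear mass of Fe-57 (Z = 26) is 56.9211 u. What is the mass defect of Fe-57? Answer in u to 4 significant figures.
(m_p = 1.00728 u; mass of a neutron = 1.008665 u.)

0.5368 u

Mass of separated nucleons = 26(1.00728) + 31(1.008665) = 26.18928 + 31.268615 = 57.457895 u
Δm = 57.457895 − 56.9211 = 0.536795 u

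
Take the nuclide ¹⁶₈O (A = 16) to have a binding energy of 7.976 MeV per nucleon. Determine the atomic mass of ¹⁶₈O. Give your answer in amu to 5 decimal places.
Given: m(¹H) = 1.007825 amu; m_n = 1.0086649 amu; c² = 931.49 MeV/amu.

15.99492 amu

Total binding energy = 16 × 7.976 = 127.616 MeV
Mass defect = 127.616 MeV / (931.49 MeV/amu) = 0.1370020 amu
Constituent mass = 8(1.007825) + 8(1.0086649) = 16.1319192 amu
Atomic mass = 16.1319192 − 0.1370020 = 15.9949172 amu ≈ 15.99492 amu (to 5 decimal places)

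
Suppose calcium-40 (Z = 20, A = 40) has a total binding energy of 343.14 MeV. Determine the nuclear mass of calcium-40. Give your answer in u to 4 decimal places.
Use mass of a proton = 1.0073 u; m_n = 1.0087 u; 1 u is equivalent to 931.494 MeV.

39.9516 u

Mass defect = 343.14 MeV / (931.494 MeV/u) = 0.368376 u
Constituent mass = 20(1.0073) + 20(1.0087) = 40.3200 u
Nuclear mass = 40.3200 − 0.368376 = 39.951624 u ≈ 39.9516 u (to 4 decimal places)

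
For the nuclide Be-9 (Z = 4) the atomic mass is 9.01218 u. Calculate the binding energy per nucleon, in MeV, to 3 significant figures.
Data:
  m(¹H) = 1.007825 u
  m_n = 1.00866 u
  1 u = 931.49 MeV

With 4 protons and 5 neutrons (A = 9):
Σm = 4·m(¹H) + 5·m_n = 4.031300 + 5.04330 = 9.074600 u
Mass defect Δm = 9.074600 − 9.01218 = 0.062420 u
Binding energy = Δm·c² = 0.062420 × 931.49 MeV/u = 58.1436 MeV
BE/A = 58.1436 MeV / 9 = 6.460 MeV/nucleon

6.46 MeV/nucleon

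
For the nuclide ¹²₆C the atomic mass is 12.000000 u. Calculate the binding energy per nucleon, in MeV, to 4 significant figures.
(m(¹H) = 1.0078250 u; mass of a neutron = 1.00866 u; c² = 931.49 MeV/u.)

7.678 MeV/nucleon

Z = 6, so N = A − Z = 12 − 6 = 6.
Total constituent mass: 6 × 1.0078250 + 6 × 1.00866 = 12.0989100 u
Δm = 12.0989100 − 12.000000 = 0.0989100 u
Converting to energy: 0.0989100 u × 931.49 MeV/u = 92.1337 MeV
BE/A = 92.1337 MeV / 12 = 7.678 MeV/nucleon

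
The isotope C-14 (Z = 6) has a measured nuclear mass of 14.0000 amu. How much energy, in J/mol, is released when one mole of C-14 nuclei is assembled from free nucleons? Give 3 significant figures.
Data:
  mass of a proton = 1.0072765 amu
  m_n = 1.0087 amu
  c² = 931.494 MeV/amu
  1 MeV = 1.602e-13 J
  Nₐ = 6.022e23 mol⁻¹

Σm = 6·m_p + 8·m_n = 6.0436590 + 8.0696 = 14.1132590 amu
Mass defect Δm = 14.1132590 − 14.0000 = 0.1132590 amu
Converting to energy: 0.1132590 amu × 931.494 MeV/amu = 105.500 MeV
Per nucleus in joules: 105.500 MeV × 1.602e-13 J/MeV = 1.6901e-11 J
Per mole: 1.6901e-11 J × 6.022e23 mol⁻¹ = 1.0178e+13 J/mol

1.02e+13 J/mol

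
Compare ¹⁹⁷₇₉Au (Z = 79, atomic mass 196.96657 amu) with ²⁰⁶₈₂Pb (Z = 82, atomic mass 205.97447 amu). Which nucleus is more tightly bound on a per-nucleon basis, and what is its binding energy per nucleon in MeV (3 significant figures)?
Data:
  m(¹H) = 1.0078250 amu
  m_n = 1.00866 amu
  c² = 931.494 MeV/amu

¹⁹⁷₇₉Au: Σm = 79(1.0078250) + 118(1.00866) = 198.6400550 amu; Δm = 1.6734850 amu; E_B = 1558.8 MeV; E_B/A = 7.913 MeV
²⁰⁶₈₂Pb: Σm = 82(1.0078250) + 124(1.00866) = 207.7154900 amu; Δm = 1.7410200 amu; E_B = 1621.75 MeV; E_B/A = 7.873 MeV
¹⁹⁷₇₉Au has the higher binding energy per nucleon, so it is the more tightly bound nucleus.

¹⁹⁷₇₉Au; 7.91 MeV/nucleon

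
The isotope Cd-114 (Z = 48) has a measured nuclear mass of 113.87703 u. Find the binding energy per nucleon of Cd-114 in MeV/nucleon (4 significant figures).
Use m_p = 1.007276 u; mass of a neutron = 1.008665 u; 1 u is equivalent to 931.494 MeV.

Σm = 48·m_p + 66·m_n = 48.349248 + 66.571890 = 114.921138 u
Δm = 114.921138 − 113.87703 = 1.044108 u
Converting to energy: 1.044108 u × 931.494 MeV/u = 972.580 MeV
BE/A = 972.580 MeV / 114 = 8.531 MeV/nucleon

8.531 MeV/nucleon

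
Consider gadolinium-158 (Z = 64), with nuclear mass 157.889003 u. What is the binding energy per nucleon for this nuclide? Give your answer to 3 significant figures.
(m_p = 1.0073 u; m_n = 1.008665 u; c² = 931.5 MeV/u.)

8.21 MeV/nucleon

Σm = 64·m_p + 94·m_n = 64.4672 + 94.814510 = 159.281710 u
The mass defect is 159.281710 − 157.889003 = 1.392707 u.
Converting to energy: 1.392707 u × 931.5 MeV/u = 1297.31 MeV
BE/A = 1297.31 MeV / 158 = 8.211 MeV/nucleon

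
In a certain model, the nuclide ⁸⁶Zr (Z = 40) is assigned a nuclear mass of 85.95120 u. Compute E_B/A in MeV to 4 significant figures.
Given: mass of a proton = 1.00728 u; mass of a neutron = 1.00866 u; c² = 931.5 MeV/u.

Σm = 40·m_p + 46·m_n = 40.29120 + 46.39836 = 86.68956 u
Mass defect Δm = 86.68956 − 85.95120 = 0.73836 u
Converting to energy: 0.73836 u × 931.5 MeV/u = 687.782 MeV
BE/A = 687.782 MeV / 86 = 7.997 MeV/nucleon

7.997 MeV/nucleon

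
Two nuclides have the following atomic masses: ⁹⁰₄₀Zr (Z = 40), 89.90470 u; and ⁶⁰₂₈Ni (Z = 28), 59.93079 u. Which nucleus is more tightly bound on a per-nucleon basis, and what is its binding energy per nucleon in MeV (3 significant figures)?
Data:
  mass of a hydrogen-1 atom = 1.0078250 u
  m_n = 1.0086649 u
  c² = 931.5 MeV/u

⁶⁰₂₈Ni; 8.78 MeV/nucleon

⁹⁰₄₀Zr: Σm = 40(1.0078250) + 50(1.0086649) = 90.7462450 u; Δm = 0.8415450 u; E_B = 783.90 MeV; E_B/A = 8.710 MeV
⁶⁰₂₈Ni: Σm = 28(1.0078250) + 32(1.0086649) = 60.4963768 u; Δm = 0.5655868 u; E_B = 526.84 MeV; E_B/A = 8.781 MeV
⁶⁰₂₈Ni has the higher binding energy per nucleon, so it is the more tightly bound nucleus.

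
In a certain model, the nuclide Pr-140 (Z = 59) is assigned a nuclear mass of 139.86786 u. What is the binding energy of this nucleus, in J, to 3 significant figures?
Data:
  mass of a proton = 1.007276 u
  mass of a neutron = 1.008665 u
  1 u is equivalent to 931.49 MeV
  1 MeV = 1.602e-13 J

1.89e-10 J

With 59 protons and 81 neutrons (A = 140):
Total constituent mass: 59 × 1.007276 + 81 × 1.008665 = 141.131149 u
The mass defect is 141.131149 − 139.86786 = 1.263289 u.
Binding energy = Δm·c² = 1.263289 × 931.49 MeV/u = 1176.74 MeV
In joules: 1176.74 MeV × 1.602e-13 J/MeV = 1.8851e-10 J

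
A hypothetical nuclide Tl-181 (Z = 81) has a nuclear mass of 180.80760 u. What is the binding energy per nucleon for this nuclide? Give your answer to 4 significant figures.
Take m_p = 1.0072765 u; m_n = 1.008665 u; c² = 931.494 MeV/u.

With 81 protons and 100 neutrons (A = 181):
Mass of separated nucleons = 81(1.0072765) + 100(1.008665) = 81.5893965 + 100.866500 = 182.4558965 u
The mass defect is 182.4558965 − 180.80760 = 1.6482965 u.
Converting to energy: 1.6482965 u × 931.494 MeV/u = 1535.38 MeV
Per nucleon: 1535.38 / 181 = 8.483 MeV

8.483 MeV/nucleon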